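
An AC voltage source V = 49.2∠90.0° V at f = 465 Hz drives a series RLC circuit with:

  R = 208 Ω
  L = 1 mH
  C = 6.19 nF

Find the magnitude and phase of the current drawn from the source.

Step 1 — Angular frequency: ω = 2π·f = 2π·465 = 2922 rad/s.
Step 2 — Component impedances:
  R: Z = R = 208 Ω
  L: Z = jωL = j·2922·0.001 = 0 + j2.922 Ω
  C: Z = 1/(jωC) = -j/(ω·C) = 0 - j5.529e+04 Ω
Step 3 — Series combination: Z_total = R + L + C = 208 - j5.529e+04 Ω = 5.529e+04∠-89.8° Ω.
Step 4 — Source phasor: V = 49.2∠90.0° V = 0 + j49.2 V.
Step 5 — Ohm's law: I = V / Z_total = (0 + j49.2) / (208 - j5.529e+04) = -0.0008898 + j3.347e-06 A.
Step 6 — Convert to polar: |I| = 0.0008898 A, ∠I = 179.8°.

I = 0.0008898∠179.8° A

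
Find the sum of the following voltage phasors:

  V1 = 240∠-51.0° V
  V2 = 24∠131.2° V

Step 1 — Convert each phasor to rectangular form:
  V1 = 240·(cos(-51.0°) + j·sin(-51.0°)) = 151 - j186.5 V
  V2 = 24·(cos(131.2°) + j·sin(131.2°)) = -15.81 + j18.06 V
Step 2 — Sum components: V_total = 135.2 - j168.5 V.
Step 3 — Convert to polar: |V_total| = 216 V, ∠V_total = -51.2°.

V_total = 216∠-51.2° V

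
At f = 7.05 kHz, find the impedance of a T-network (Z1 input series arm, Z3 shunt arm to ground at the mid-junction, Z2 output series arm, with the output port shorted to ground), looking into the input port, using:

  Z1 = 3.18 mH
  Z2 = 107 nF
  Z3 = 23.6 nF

Step 1 — Angular frequency: ω = 2π·f = 2π·7050 = 4.43e+04 rad/s.
Step 2 — Component impedances:
  Z1: Z = jωL = j·4.43e+04·0.00318 = 0 + j140.9 Ω
  Z2: Z = 1/(jωC) = -j/(ω·C) = 0 - j211 Ω
  Z3: Z = 1/(jωC) = -j/(ω·C) = 0 - j956.6 Ω
Step 3 — With the output port shorted to ground, the output series arm Z2 runs from the junction to ground; the shunt arm Z3 also runs from the junction to ground. They appear in parallel: Z3 || Z2 = 0 - j172.9 Ω.
Step 4 — Series with input arm Z1: Z_in = Z1 + (Z3 || Z2) = 0 - j31.99 Ω = 31.99∠-90.0° Ω.

Z = 0 - j31.99 Ω = 31.99∠-90.0° Ω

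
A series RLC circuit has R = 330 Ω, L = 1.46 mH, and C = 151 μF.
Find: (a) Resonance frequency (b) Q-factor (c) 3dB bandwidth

Step 1 — Resonance: ω₀ = 1/√(LC) = 1/√(0.00146·0.000151) = 2130 rad/s.
Step 2 — f₀ = ω₀/(2π) = 339 Hz.
Step 3 — Series Q: Q = ω₀L/R = 2130·0.00146/330 = 0.009423.
Step 4 — Bandwidth: Δω = ω₀/Q = 2.26e+05 rad/s; BW = Δω/(2π) = 3.597e+04 Hz.

(a) f₀ = 339 Hz  (b) Q = 0.009423  (c) BW = 3.597e+04 Hz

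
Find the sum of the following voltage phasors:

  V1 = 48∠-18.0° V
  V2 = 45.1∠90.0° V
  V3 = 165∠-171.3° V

Step 1 — Convert each phasor to rectangular form:
  V1 = 48·(cos(-18.0°) + j·sin(-18.0°)) = 45.65 - j14.83 V
  V2 = 45.1·(cos(90.0°) + j·sin(90.0°)) = 0 + j45.1 V
  V3 = 165·(cos(-171.3°) + j·sin(-171.3°)) = -163.1 - j24.96 V
Step 2 — Sum components: V_total = -117.5 + j5.309 V.
Step 3 — Convert to polar: |V_total| = 117.6 V, ∠V_total = 177.4°.

V_total = 117.6∠177.4° V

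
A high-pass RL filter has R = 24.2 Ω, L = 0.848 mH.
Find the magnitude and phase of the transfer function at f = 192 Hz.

Step 1 — Angular frequency: ω = 2π·192 = 1206 rad/s.
Step 2 — Transfer function: H(jω) = jωL/(R + jωL).
Step 3 — Numerator jωL = j·1.023; denominator R + jωL = 24.2 + j1.023.
Step 4 — H = 0.001784 + j0.0422.
Step 5 — Magnitude: |H| = 0.04224 (-27.5 dB); phase: φ = 87.6°.

|H| = 0.04224 (-27.5 dB), φ = 87.6°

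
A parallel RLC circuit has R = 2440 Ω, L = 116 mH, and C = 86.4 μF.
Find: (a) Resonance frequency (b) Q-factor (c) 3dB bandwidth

Step 1 — Resonance: ω₀ = 1/√(LC) = 1/√(0.116·8.64e-05) = 315.9 rad/s.
Step 2 — f₀ = ω₀/(2π) = 50.27 Hz.
Step 3 — Parallel Q: Q = R/(ω₀L) = 2440/(315.9·0.116) = 66.59.
Step 4 — Bandwidth: Δω = ω₀/Q = 4.743 rad/s; BW = Δω/(2π) = 0.7549 Hz.

(a) f₀ = 50.27 Hz  (b) Q = 66.59  (c) BW = 0.7549 Hz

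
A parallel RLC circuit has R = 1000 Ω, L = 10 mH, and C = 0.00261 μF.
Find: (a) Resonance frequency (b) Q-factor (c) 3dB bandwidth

Step 1 — Resonance: ω₀ = 1/√(LC) = 1/√(0.01·2.61e-09) = 1.957e+05 rad/s.
Step 2 — f₀ = ω₀/(2π) = 3.115e+04 Hz.
Step 3 — Parallel Q: Q = R/(ω₀L) = 1000/(1.957e+05·0.01) = 0.5109.
Step 4 — Bandwidth: Δω = ω₀/Q = 3.831e+05 rad/s; BW = Δω/(2π) = 6.098e+04 Hz.

(a) f₀ = 3.115e+04 Hz  (b) Q = 0.5109  (c) BW = 6.098e+04 Hz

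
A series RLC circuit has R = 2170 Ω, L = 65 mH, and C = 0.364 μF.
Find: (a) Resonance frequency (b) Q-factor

Step 1 — Resonance condition Im(Z)=0 gives ω₀ = 1/√(LC).
Step 2 — ω₀ = 1/√(0.065·3.64e-07) = 6501 rad/s.
Step 3 — f₀ = ω₀/(2π) = 1035 Hz.
Step 4 — Series Q: Q = ω₀L/R = 6501·0.065/2170 = 0.1947.

(a) f₀ = 1035 Hz  (b) Q = 0.1947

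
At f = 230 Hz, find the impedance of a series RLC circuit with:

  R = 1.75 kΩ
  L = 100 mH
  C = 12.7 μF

Step 1 — Angular frequency: ω = 2π·f = 2π·230 = 1445 rad/s.
Step 2 — Component impedances:
  R: Z = R = 1750 Ω
  L: Z = jωL = j·1445·0.1 = 0 + j144.5 Ω
  C: Z = 1/(jωC) = -j/(ω·C) = 0 - j54.49 Ω
Step 3 — Series combination: Z_total = R + L + C = 1750 + j90.03 Ω = 1752∠2.9° Ω.

Z = 1750 + j90.03 Ω = 1752∠2.9° Ω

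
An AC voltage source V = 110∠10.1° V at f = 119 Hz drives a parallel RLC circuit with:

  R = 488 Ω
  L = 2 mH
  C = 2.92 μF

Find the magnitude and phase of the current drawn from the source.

Step 1 — Angular frequency: ω = 2π·f = 2π·119 = 747.7 rad/s.
Step 2 — Component impedances:
  R: Z = R = 488 Ω
  L: Z = jωL = j·747.7·0.002 = 0 + j1.495 Ω
  C: Z = 1/(jωC) = -j/(ω·C) = 0 - j458 Ω
Step 3 — Parallel combination: 1/Z_total = 1/R + 1/L + 1/C; Z_total = 0.004612 + j1.5 Ω = 1.5∠89.8° Ω.
Step 4 — Source phasor: V = 110∠10.1° V = 108.3 + j19.29 V.
Step 5 — Ohm's law: I = V / Z_total = (108.3 + j19.29) / (0.004612 + j1.5) = 13.08 - j72.14 A.
Step 6 — Convert to polar: |I| = 73.32 A, ∠I = -79.7°.

I = 73.32∠-79.7° A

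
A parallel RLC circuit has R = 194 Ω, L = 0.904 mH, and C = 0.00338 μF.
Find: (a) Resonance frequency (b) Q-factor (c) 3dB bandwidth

Step 1 — Resonance: ω₀ = 1/√(LC) = 1/√(0.000904·3.38e-09) = 5.721e+05 rad/s.
Step 2 — f₀ = ω₀/(2π) = 9.105e+04 Hz.
Step 3 — Parallel Q: Q = R/(ω₀L) = 194/(5.721e+05·0.000904) = 0.3751.
Step 4 — Bandwidth: Δω = ω₀/Q = 1.525e+06 rad/s; BW = Δω/(2π) = 2.427e+05 Hz.

(a) f₀ = 9.105e+04 Hz  (b) Q = 0.3751  (c) BW = 2.427e+05 Hz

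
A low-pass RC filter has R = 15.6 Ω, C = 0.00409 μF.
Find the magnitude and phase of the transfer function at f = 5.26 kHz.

Step 1 — Angular frequency: ω = 2π·5260 = 3.305e+04 rad/s.
Step 2 — Transfer function: H(jω) = 1/(1 + jωRC).
Step 3 — Denominator: 1 + jωRC = 1 + j·3.305e+04·15.6·4.09e-09 = 1 + j0.002109.
Step 4 — H = 1 - j0.002109.
Step 5 — Magnitude: |H| = 1 (-0.0 dB); phase: φ = -0.1°.

|H| = 1 (-0.0 dB), φ = -0.1°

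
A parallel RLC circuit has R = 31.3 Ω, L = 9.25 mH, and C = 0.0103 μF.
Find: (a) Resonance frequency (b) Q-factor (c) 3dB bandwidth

Step 1 — Resonance: ω₀ = 1/√(LC) = 1/√(0.00925·1.03e-08) = 1.024e+05 rad/s.
Step 2 — f₀ = ω₀/(2π) = 1.631e+04 Hz.
Step 3 — Parallel Q: Q = R/(ω₀L) = 31.3/(1.024e+05·0.00925) = 0.03303.
Step 4 — Bandwidth: Δω = ω₀/Q = 3.102e+06 rad/s; BW = Δω/(2π) = 4.937e+05 Hz.

(a) f₀ = 1.631e+04 Hz  (b) Q = 0.03303  (c) BW = 4.937e+05 Hz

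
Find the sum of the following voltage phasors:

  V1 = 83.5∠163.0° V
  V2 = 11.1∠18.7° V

Step 1 — Convert each phasor to rectangular form:
  V1 = 83.5·(cos(163.0°) + j·sin(163.0°)) = -79.85 + j24.41 V
  V2 = 11.1·(cos(18.7°) + j·sin(18.7°)) = 10.51 + j3.559 V
Step 2 — Sum components: V_total = -69.34 + j27.97 V.
Step 3 — Convert to polar: |V_total| = 74.77 V, ∠V_total = 158.0°.

V_total = 74.77∠158.0° V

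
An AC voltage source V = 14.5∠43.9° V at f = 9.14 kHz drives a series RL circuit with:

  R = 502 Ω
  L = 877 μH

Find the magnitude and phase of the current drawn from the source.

Step 1 — Angular frequency: ω = 2π·f = 2π·9140 = 5.743e+04 rad/s.
Step 2 — Component impedances:
  R: Z = R = 502 Ω
  L: Z = jωL = j·5.743e+04·0.000877 = 0 + j50.36 Ω
Step 3 — Series combination: Z_total = R + L = 502 + j50.36 Ω = 504.5∠5.7° Ω.
Step 4 — Source phasor: V = 14.5∠43.9° V = 10.45 + j10.05 V.
Step 5 — Ohm's law: I = V / Z_total = (10.45 + j10.05) / (502 + j50.36) = 0.02259 + j0.01776 A.
Step 6 — Convert to polar: |I| = 0.02874 A, ∠I = 38.2°.

I = 0.02874∠38.2° A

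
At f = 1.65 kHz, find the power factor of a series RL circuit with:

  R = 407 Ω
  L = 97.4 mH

Step 1 — Angular frequency: ω = 2π·f = 2π·1650 = 1.037e+04 rad/s.
Step 2 — Component impedances:
  R: Z = R = 407 Ω
  L: Z = jωL = j·1.037e+04·0.0974 = 0 + j1010 Ω
Step 3 — Series combination: Z_total = R + L = 407 + j1010 Ω = 1089∠68.0° Ω.
Step 4 — Power factor: PF = cos(φ) = Re(Z)/|Z| = 407/1088.7 = 0.3738.
Step 5 — Type: Im(Z) = 1010 ⇒ lagging (phase φ = 68.0°).

PF = 0.3738 (lagging, φ = 68.0°)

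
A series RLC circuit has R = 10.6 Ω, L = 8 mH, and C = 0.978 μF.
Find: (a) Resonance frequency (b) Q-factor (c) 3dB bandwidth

Step 1 — Resonance: ω₀ = 1/√(LC) = 1/√(0.008·9.78e-07) = 1.131e+04 rad/s.
Step 2 — f₀ = ω₀/(2π) = 1799 Hz.
Step 3 — Series Q: Q = ω₀L/R = 1.131e+04·0.008/10.6 = 8.532.
Step 4 — Bandwidth: Δω = ω₀/Q = 1325 rad/s; BW = Δω/(2π) = 210.9 Hz.

(a) f₀ = 1799 Hz  (b) Q = 8.532  (c) BW = 210.9 Hz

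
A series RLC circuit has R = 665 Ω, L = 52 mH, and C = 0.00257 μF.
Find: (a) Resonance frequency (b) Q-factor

Step 1 — Resonance condition Im(Z)=0 gives ω₀ = 1/√(LC).
Step 2 — ω₀ = 1/√(0.052·2.57e-09) = 8.65e+04 rad/s.
Step 3 — f₀ = ω₀/(2π) = 1.377e+04 Hz.
Step 4 — Series Q: Q = ω₀L/R = 8.65e+04·0.052/665 = 6.764.

(a) f₀ = 1.377e+04 Hz  (b) Q = 6.764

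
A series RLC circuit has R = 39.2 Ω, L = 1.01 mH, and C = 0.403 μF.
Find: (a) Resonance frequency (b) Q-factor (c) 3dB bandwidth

Step 1 — Resonance condition Im(Z)=0 gives ω₀ = 1/√(LC).
Step 2 — ω₀ = 1/√(0.00101·4.03e-07) = 4.957e+04 rad/s.
Step 3 — f₀ = ω₀/(2π) = 7889 Hz.
Step 4 — Series Q: Q = ω₀L/R = 4.957e+04·0.00101/39.2 = 1.277.
Step 5 — 3dB bandwidth: Δω = ω₀/Q = 3.881e+04 rad/s; BW = Δω/(2π) = 6177 Hz.

(a) f₀ = 7889 Hz  (b) Q = 1.277  (c) BW = 6177 Hz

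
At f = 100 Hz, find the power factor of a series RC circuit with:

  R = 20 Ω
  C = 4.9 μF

Step 1 — Angular frequency: ω = 2π·f = 2π·100 = 628.3 rad/s.
Step 2 — Component impedances:
  R: Z = R = 20 Ω
  C: Z = 1/(jωC) = -j/(ω·C) = 0 - j324.8 Ω
Step 3 — Series combination: Z_total = R + C = 20 - j324.8 Ω = 325.4∠-86.5° Ω.
Step 4 — Power factor: PF = cos(φ) = Re(Z)/|Z| = 20/325.4 = 0.06146.
Step 5 — Type: Im(Z) = -324.8 ⇒ leading (phase φ = -86.5°).

PF = 0.06146 (leading, φ = -86.5°)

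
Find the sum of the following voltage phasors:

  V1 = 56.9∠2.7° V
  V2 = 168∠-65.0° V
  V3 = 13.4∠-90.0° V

Step 1 — Convert each phasor to rectangular form:
  V1 = 56.9·(cos(2.7°) + j·sin(2.7°)) = 56.84 + j2.68 V
  V2 = 168·(cos(-65.0°) + j·sin(-65.0°)) = 71 - j152.3 V
  V3 = 13.4·(cos(-90.0°) + j·sin(-90.0°)) = 0 - j13.4 V
Step 2 — Sum components: V_total = 127.8 - j163 V.
Step 3 — Convert to polar: |V_total| = 207.1 V, ∠V_total = -51.9°.

V_total = 207.1∠-51.9° V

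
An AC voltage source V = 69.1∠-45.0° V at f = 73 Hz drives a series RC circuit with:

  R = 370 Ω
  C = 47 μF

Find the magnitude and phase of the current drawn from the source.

Step 1 — Angular frequency: ω = 2π·f = 2π·73 = 458.7 rad/s.
Step 2 — Component impedances:
  R: Z = R = 370 Ω
  C: Z = 1/(jωC) = -j/(ω·C) = 0 - j46.39 Ω
Step 3 — Series combination: Z_total = R + C = 370 - j46.39 Ω = 372.9∠-7.1° Ω.
Step 4 — Source phasor: V = 69.1∠-45.0° V = 48.86 - j48.86 V.
Step 5 — Ohm's law: I = V / Z_total = (48.86 - j48.86) / (370 - j46.39) = 0.1463 - j0.1137 A.
Step 6 — Convert to polar: |I| = 0.1853 A, ∠I = -37.9°.

I = 0.1853∠-37.9° A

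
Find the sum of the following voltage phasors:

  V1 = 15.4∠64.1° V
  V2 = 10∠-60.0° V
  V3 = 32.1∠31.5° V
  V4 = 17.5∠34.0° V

Step 1 — Convert each phasor to rectangular form:
  V1 = 15.4·(cos(64.1°) + j·sin(64.1°)) = 6.727 + j13.85 V
  V2 = 10·(cos(-60.0°) + j·sin(-60.0°)) = 5 - j8.66 V
  V3 = 32.1·(cos(31.5°) + j·sin(31.5°)) = 27.37 + j16.77 V
  V4 = 17.5·(cos(34.0°) + j·sin(34.0°)) = 14.51 + j9.786 V
Step 2 — Sum components: V_total = 53.6 + j31.75 V.
Step 3 — Convert to polar: |V_total| = 62.3 V, ∠V_total = 30.6°.

V_total = 62.3∠30.6° V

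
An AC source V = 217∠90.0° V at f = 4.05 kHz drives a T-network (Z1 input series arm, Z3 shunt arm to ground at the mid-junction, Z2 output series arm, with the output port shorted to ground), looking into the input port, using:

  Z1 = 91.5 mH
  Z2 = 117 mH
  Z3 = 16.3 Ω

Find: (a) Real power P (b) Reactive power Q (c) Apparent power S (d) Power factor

Step 1 — Angular frequency: ω = 2π·f = 2π·4050 = 2.545e+04 rad/s.
Step 2 — Component impedances:
  Z1: Z = jωL = j·2.545e+04·0.0915 = 0 + j2328 Ω
  Z2: Z = jωL = j·2.545e+04·0.117 = 0 + j2977 Ω
  Z3: Z = R = 16.3 Ω
Step 3 — With the output port shorted to ground, the output series arm Z2 runs from the junction to ground; the shunt arm Z3 also runs from the junction to ground. They appear in parallel: Z3 || Z2 = 16.3 + j0.08924 Ω.
Step 4 — Series with input arm Z1: Z_in = Z1 + (Z3 || Z2) = 16.3 + j2328 Ω = 2329∠89.6° Ω.
Step 5 — Source phasor: V = 217∠90.0° V = 0 + j217 V.
Step 6 — Current: I = V / Z = 0.09319 + j0.0006523 A = 0.09319∠0.4° A.
Step 7 — Complex power: S = V·I* = 0.1416 + j20.22 VA.
Step 8 — Real power: P = Re(S) = 0.1416 W.
Step 9 — Reactive power: Q = Im(S) = 20.22 VAR.
Step 10 — Apparent power: |S| = 20.22 VA.
Step 11 — Power factor: PF = P/|S| = 0.007 (lagging).

(a) P = 0.1416 W  (b) Q = 20.22 VAR  (c) S = 20.22 VA  (d) PF = 0.007 (lagging)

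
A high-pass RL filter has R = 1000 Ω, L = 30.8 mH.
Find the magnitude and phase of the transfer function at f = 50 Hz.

Step 1 — Angular frequency: ω = 2π·50 = 314.2 rad/s.
Step 2 — Transfer function: H(jω) = jωL/(R + jωL).
Step 3 — Numerator jωL = j·9.676; denominator R + jωL = 1000 + j9.676.
Step 4 — H = 9.362e-05 + j0.009675.
Step 5 — Magnitude: |H| = 0.009676 (-40.3 dB); phase: φ = 89.4°.

|H| = 0.009676 (-40.3 dB), φ = 89.4°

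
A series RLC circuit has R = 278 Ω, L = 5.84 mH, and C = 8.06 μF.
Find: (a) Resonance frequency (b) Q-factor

Step 1 — Resonance condition Im(Z)=0 gives ω₀ = 1/√(LC).
Step 2 — ω₀ = 1/√(0.00584·8.06e-06) = 4609 rad/s.
Step 3 — f₀ = ω₀/(2π) = 733.6 Hz.
Step 4 — Series Q: Q = ω₀L/R = 4609·0.00584/278 = 0.09683.

(a) f₀ = 733.6 Hz  (b) Q = 0.09683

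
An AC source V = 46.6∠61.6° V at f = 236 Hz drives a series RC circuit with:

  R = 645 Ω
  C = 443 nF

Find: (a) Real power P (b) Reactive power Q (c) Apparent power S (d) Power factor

Step 1 — Angular frequency: ω = 2π·f = 2π·236 = 1483 rad/s.
Step 2 — Component impedances:
  R: Z = R = 645 Ω
  C: Z = 1/(jωC) = -j/(ω·C) = 0 - j1522 Ω
Step 3 — Series combination: Z_total = R + C = 645 - j1522 Ω = 1653∠-67.0° Ω.
Step 4 — Source phasor: V = 46.6∠61.6° V = 22.16 + j40.99 V.
Step 5 — Current: I = V / Z = -0.0176 + j0.02202 A = 0.02819∠128.6° A.
Step 6 — Complex power: S = V·I* = 0.5124 - j1.209 VA.
Step 7 — Real power: P = Re(S) = 0.5124 W.
Step 8 — Reactive power: Q = Im(S) = -1.209 VAR.
Step 9 — Apparent power: |S| = 1.313 VA.
Step 10 — Power factor: PF = P/|S| = 0.3901 (leading).

(a) P = 0.5124 W  (b) Q = -1.209 VAR  (c) S = 1.313 VA  (d) PF = 0.3901 (leading)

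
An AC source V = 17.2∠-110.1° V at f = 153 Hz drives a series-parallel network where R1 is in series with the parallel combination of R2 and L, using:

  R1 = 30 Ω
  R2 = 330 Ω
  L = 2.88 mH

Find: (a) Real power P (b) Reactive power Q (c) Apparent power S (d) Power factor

Step 1 — Angular frequency: ω = 2π·f = 2π·153 = 961.3 rad/s.
Step 2 — Component impedances:
  R1: Z = R = 30 Ω
  R2: Z = R = 330 Ω
  L: Z = jωL = j·961.3·0.00288 = 0 + j2.769 Ω
Step 3 — Parallel branch: R2 || L = 1/(1/R2 + 1/L) = 0.02323 + j2.768 Ω.
Step 4 — Series with R1: Z_total = R1 + (R2 || L) = 30.02 + j2.768 Ω = 30.15∠5.3° Ω.
Step 5 — Source phasor: V = 17.2∠-110.1° V = -5.911 - j16.15 V.
Step 6 — Current: I = V / Z = -0.2444 - j0.5155 A = 0.5705∠-115.4° A.
Step 7 — Complex power: S = V·I* = 9.771 + j0.9009 VA.
Step 8 — Real power: P = Re(S) = 9.771 W.
Step 9 — Reactive power: Q = Im(S) = 0.9009 VAR.
Step 10 — Apparent power: |S| = 9.812 VA.
Step 11 — Power factor: PF = P/|S| = 0.9958 (lagging).

(a) P = 9.771 W  (b) Q = 0.9009 VAR  (c) S = 9.812 VA  (d) PF = 0.9958 (lagging)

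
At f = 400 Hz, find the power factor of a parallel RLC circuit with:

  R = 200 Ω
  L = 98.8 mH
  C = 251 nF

Step 1 — Angular frequency: ω = 2π·f = 2π·400 = 2513 rad/s.
Step 2 — Component impedances:
  R: Z = R = 200 Ω
  L: Z = jωL = j·2513·0.0988 = 0 + j248.3 Ω
  C: Z = 1/(jωC) = -j/(ω·C) = 0 - j1585 Ω
Step 3 — Parallel combination: 1/Z_total = 1/R + 1/L + 1/C; Z_total = 136.9 + j92.96 Ω = 165.4∠34.2° Ω.
Step 4 — Power factor: PF = cos(φ) = Re(Z)/|Z| = 136.85/165.44 = 0.8272.
Step 5 — Type: Im(Z) = 92.96 ⇒ lagging (phase φ = 34.2°).

PF = 0.8272 (lagging, φ = 34.2°)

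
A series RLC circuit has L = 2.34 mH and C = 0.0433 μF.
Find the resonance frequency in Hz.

Step 1 — Resonance condition Im(Z)=0 gives ω₀ = 1/√(LC).
Step 2 — ω₀ = 1/√(0.00234·4.33e-08) = 9.935e+04 rad/s.
Step 3 — f₀ = ω₀/(2π) = 1.581e+04 Hz.

f₀ = 1.581e+04 Hz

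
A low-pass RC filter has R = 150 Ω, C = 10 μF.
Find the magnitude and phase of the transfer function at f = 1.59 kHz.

Step 1 — Angular frequency: ω = 2π·1590 = 9990 rad/s.
Step 2 — Transfer function: H(jω) = 1/(1 + jωRC).
Step 3 — Denominator: 1 + jωRC = 1 + j·9990·150·1e-05 = 1 + j14.99.
Step 4 — H = 0.004433 - j0.06644.
Step 5 — Magnitude: |H| = 0.06658 (-23.5 dB); phase: φ = -86.2°.

|H| = 0.06658 (-23.5 dB), φ = -86.2°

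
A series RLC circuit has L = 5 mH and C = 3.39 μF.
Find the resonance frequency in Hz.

Step 1 — Resonance condition Im(Z)=0 gives ω₀ = 1/√(LC).
Step 2 — ω₀ = 1/√(0.005·3.39e-06) = 7681 rad/s.
Step 3 — f₀ = ω₀/(2π) = 1222 Hz.

f₀ = 1222 Hz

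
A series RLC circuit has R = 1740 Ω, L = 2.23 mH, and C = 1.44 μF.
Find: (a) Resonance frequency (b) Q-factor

Step 1 — Resonance condition Im(Z)=0 gives ω₀ = 1/√(LC).
Step 2 — ω₀ = 1/√(0.00223·1.44e-06) = 1.765e+04 rad/s.
Step 3 — f₀ = ω₀/(2π) = 2809 Hz.
Step 4 — Series Q: Q = ω₀L/R = 1.765e+04·0.00223/1740 = 0.02262.

(a) f₀ = 2809 Hz  (b) Q = 0.02262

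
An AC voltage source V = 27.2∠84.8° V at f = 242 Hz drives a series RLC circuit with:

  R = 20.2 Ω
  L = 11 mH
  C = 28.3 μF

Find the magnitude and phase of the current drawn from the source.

Step 1 — Angular frequency: ω = 2π·f = 2π·242 = 1521 rad/s.
Step 2 — Component impedances:
  R: Z = R = 20.2 Ω
  L: Z = jωL = j·1521·0.011 = 0 + j16.73 Ω
  C: Z = 1/(jωC) = -j/(ω·C) = 0 - j23.24 Ω
Step 3 — Series combination: Z_total = R + L + C = 20.2 - j6.513 Ω = 21.22∠-17.9° Ω.
Step 4 — Source phasor: V = 27.2∠84.8° V = 2.465 + j27.09 V.
Step 5 — Ohm's law: I = V / Z_total = (2.465 + j27.09) / (20.2 - j6.513) = -0.2811 + j1.25 A.
Step 6 — Convert to polar: |I| = 1.282 A, ∠I = 102.7°.

I = 1.282∠102.7° A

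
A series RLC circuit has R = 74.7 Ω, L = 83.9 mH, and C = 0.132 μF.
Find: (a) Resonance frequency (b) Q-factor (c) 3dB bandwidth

Step 1 — Resonance: ω₀ = 1/√(LC) = 1/√(0.0839·1.32e-07) = 9502 rad/s.
Step 2 — f₀ = ω₀/(2π) = 1512 Hz.
Step 3 — Series Q: Q = ω₀L/R = 9502·0.0839/74.7 = 10.67.
Step 4 — Bandwidth: Δω = ω₀/Q = 890.3 rad/s; BW = Δω/(2π) = 141.7 Hz.

(a) f₀ = 1512 Hz  (b) Q = 10.67  (c) BW = 141.7 Hz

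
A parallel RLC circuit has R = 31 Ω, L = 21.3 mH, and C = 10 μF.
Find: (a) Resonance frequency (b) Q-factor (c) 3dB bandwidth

Step 1 — Resonance: ω₀ = 1/√(LC) = 1/√(0.0213·1e-05) = 2167 rad/s.
Step 2 — f₀ = ω₀/(2π) = 344.9 Hz.
Step 3 — Parallel Q: Q = R/(ω₀L) = 31/(2167·0.0213) = 0.6717.
Step 4 — Bandwidth: Δω = ω₀/Q = 3226 rad/s; BW = Δω/(2π) = 513.4 Hz.

(a) f₀ = 344.9 Hz  (b) Q = 0.6717  (c) BW = 513.4 Hz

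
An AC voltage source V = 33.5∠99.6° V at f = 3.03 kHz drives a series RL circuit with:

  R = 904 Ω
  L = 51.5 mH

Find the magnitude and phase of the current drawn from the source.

Step 1 — Angular frequency: ω = 2π·f = 2π·3030 = 1.904e+04 rad/s.
Step 2 — Component impedances:
  R: Z = R = 904 Ω
  L: Z = jωL = j·1.904e+04·0.0515 = 0 + j980.5 Ω
Step 3 — Series combination: Z_total = R + L = 904 + j980.5 Ω = 1334∠47.3° Ω.
Step 4 — Source phasor: V = 33.5∠99.6° V = -5.587 + j33.03 V.
Step 5 — Ohm's law: I = V / Z_total = (-5.587 + j33.03) / (904 + j980.5) = 0.01537 + j0.01987 A.
Step 6 — Convert to polar: |I| = 0.02512 A, ∠I = 52.3°.

I = 0.02512∠52.3° A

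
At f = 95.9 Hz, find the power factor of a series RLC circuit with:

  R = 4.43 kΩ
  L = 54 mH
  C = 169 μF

Step 1 — Angular frequency: ω = 2π·f = 2π·95.9 = 602.6 rad/s.
Step 2 — Component impedances:
  R: Z = R = 4430 Ω
  L: Z = jωL = j·602.6·0.054 = 0 + j32.54 Ω
  C: Z = 1/(jωC) = -j/(ω·C) = 0 - j9.82 Ω
Step 3 — Series combination: Z_total = R + L + C = 4430 + j22.72 Ω = 4430∠0.3° Ω.
Step 4 — Power factor: PF = cos(φ) = Re(Z)/|Z| = 4430/4430 = 1.
Step 5 — Type: Im(Z) = 22.72 ⇒ lagging (phase φ = 0.3°).

PF = 1 (lagging, φ = 0.3°)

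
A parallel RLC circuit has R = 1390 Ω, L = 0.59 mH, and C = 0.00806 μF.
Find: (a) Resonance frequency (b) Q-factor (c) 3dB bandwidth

Step 1 — Resonance: ω₀ = 1/√(LC) = 1/√(0.00059·8.06e-09) = 4.586e+05 rad/s.
Step 2 — f₀ = ω₀/(2π) = 7.298e+04 Hz.
Step 3 — Parallel Q: Q = R/(ω₀L) = 1390/(4.586e+05·0.00059) = 5.138.
Step 4 — Bandwidth: Δω = ω₀/Q = 8.926e+04 rad/s; BW = Δω/(2π) = 1.421e+04 Hz.

(a) f₀ = 7.298e+04 Hz  (b) Q = 5.138  (c) BW = 1.421e+04 Hz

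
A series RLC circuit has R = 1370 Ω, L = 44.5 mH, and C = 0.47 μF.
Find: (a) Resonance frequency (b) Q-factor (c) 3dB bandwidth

Step 1 — Resonance condition Im(Z)=0 gives ω₀ = 1/√(LC).
Step 2 — ω₀ = 1/√(0.0445·4.7e-07) = 6915 rad/s.
Step 3 — f₀ = ω₀/(2π) = 1101 Hz.
Step 4 — Series Q: Q = ω₀L/R = 6915·0.0445/1370 = 0.2246.
Step 5 — 3dB bandwidth: Δω = ω₀/Q = 3.079e+04 rad/s; BW = Δω/(2π) = 4900 Hz.

(a) f₀ = 1101 Hz  (b) Q = 0.2246  (c) BW = 4900 Hz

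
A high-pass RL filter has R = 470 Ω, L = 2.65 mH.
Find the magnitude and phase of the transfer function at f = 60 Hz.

Step 1 — Angular frequency: ω = 2π·60 = 377 rad/s.
Step 2 — Transfer function: H(jω) = jωL/(R + jωL).
Step 3 — Numerator jωL = j·0.999; denominator R + jωL = 470 + j0.999.
Step 4 — H = 4.518e-06 + j0.002126.
Step 5 — Magnitude: |H| = 0.002126 (-53.5 dB); phase: φ = 89.9°.

|H| = 0.002126 (-53.5 dB), φ = 89.9°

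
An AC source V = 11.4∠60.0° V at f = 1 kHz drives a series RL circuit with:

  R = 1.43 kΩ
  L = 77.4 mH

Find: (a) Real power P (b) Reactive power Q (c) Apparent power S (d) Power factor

Step 1 — Angular frequency: ω = 2π·f = 2π·1000 = 6283 rad/s.
Step 2 — Component impedances:
  R: Z = R = 1430 Ω
  L: Z = jωL = j·6283·0.0774 = 0 + j486.3 Ω
Step 3 — Series combination: Z_total = R + L = 1430 + j486.3 Ω = 1510∠18.8° Ω.
Step 4 — Source phasor: V = 11.4∠60.0° V = 5.7 + j9.873 V.
Step 5 — Current: I = V / Z = 0.005677 + j0.004973 A = 0.007548∠41.2° A.
Step 6 — Complex power: S = V·I* = 0.08146 + j0.0277 VA.
Step 7 — Real power: P = Re(S) = 0.08146 W.
Step 8 — Reactive power: Q = Im(S) = 0.0277 VAR.
Step 9 — Apparent power: |S| = 0.08604 VA.
Step 10 — Power factor: PF = P/|S| = 0.9467 (lagging).

(a) P = 0.08146 W  (b) Q = 0.0277 VAR  (c) S = 0.08604 VA  (d) PF = 0.9467 (lagging)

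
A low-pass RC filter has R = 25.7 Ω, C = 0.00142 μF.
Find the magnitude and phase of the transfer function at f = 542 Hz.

Step 1 — Angular frequency: ω = 2π·542 = 3405 rad/s.
Step 2 — Transfer function: H(jω) = 1/(1 + jωRC).
Step 3 — Denominator: 1 + jωRC = 1 + j·3405·25.7·1.42e-09 = 1 + j0.0001243.
Step 4 — H = 1 - j0.0001243.
Step 5 — Magnitude: |H| = 1 (-0.0 dB); phase: φ = -0.0°.

|H| = 1 (-0.0 dB), φ = -0.0°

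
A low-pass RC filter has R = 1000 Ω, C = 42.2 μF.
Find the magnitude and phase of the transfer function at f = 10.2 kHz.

Step 1 — Angular frequency: ω = 2π·1.02e+04 = 6.409e+04 rad/s.
Step 2 — Transfer function: H(jω) = 1/(1 + jωRC).
Step 3 — Denominator: 1 + jωRC = 1 + j·6.409e+04·1000·4.22e-05 = 1 + j2705.
Step 4 — H = 1.367e-07 - j0.0003697.
Step 5 — Magnitude: |H| = 0.0003697 (-68.6 dB); phase: φ = -90.0°.

|H| = 0.0003697 (-68.6 dB), φ = -90.0°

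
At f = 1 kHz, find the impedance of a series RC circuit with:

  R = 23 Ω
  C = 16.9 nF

Step 1 — Angular frequency: ω = 2π·f = 2π·1000 = 6283 rad/s.
Step 2 — Component impedances:
  R: Z = R = 23 Ω
  C: Z = 1/(jωC) = -j/(ω·C) = 0 - j9417 Ω
Step 3 — Series combination: Z_total = R + C = 23 - j9417 Ω = 9417∠-89.9° Ω.

Z = 23 - j9417 Ω = 9417∠-89.9° Ω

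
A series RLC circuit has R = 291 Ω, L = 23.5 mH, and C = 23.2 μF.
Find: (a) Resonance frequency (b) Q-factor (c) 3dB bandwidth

Step 1 — Resonance: ω₀ = 1/√(LC) = 1/√(0.0235·2.32e-05) = 1354 rad/s.
Step 2 — f₀ = ω₀/(2π) = 215.5 Hz.
Step 3 — Series Q: Q = ω₀L/R = 1354·0.0235/291 = 0.1094.
Step 4 — Bandwidth: Δω = ω₀/Q = 1.238e+04 rad/s; BW = Δω/(2π) = 1971 Hz.

(a) f₀ = 215.5 Hz  (b) Q = 0.1094  (c) BW = 1971 Hz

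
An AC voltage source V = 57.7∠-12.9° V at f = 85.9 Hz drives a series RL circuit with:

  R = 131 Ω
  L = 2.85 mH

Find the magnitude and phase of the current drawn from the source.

Step 1 — Angular frequency: ω = 2π·f = 2π·85.9 = 539.7 rad/s.
Step 2 — Component impedances:
  R: Z = R = 131 Ω
  L: Z = jωL = j·539.7·0.00285 = 0 + j1.538 Ω
Step 3 — Series combination: Z_total = R + L = 131 + j1.538 Ω = 131∠0.7° Ω.
Step 4 — Source phasor: V = 57.7∠-12.9° V = 56.24 - j12.88 V.
Step 5 — Ohm's law: I = V / Z_total = (56.24 - j12.88) / (131 + j1.538) = 0.4281 - j0.1034 A.
Step 6 — Convert to polar: |I| = 0.4404 A, ∠I = -13.6°.

I = 0.4404∠-13.6° A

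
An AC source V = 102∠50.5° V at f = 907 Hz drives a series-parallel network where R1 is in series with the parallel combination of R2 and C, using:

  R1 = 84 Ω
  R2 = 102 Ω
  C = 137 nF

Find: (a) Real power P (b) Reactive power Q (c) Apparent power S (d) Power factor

Step 1 — Angular frequency: ω = 2π·f = 2π·907 = 5699 rad/s.
Step 2 — Component impedances:
  R1: Z = R = 84 Ω
  R2: Z = R = 102 Ω
  C: Z = 1/(jωC) = -j/(ω·C) = 0 - j1281 Ω
Step 3 — Parallel branch: R2 || C = 1/(1/R2 + 1/C) = 101.4 - j8.072 Ω.
Step 4 — Series with R1: Z_total = R1 + (R2 || C) = 185.4 - j8.072 Ω = 185.5∠-2.5° Ω.
Step 5 — Source phasor: V = 102∠50.5° V = 64.88 + j78.71 V.
Step 6 — Current: I = V / Z = 0.3309 + j0.439 A = 0.5498∠53.0° A.
Step 7 — Complex power: S = V·I* = 56.02 - j2.44 VA.
Step 8 — Real power: P = Re(S) = 56.02 W.
Step 9 — Reactive power: Q = Im(S) = -2.44 VAR.
Step 10 — Apparent power: |S| = 56.08 VA.
Step 11 — Power factor: PF = P/|S| = 0.9991 (leading).

(a) P = 56.02 W  (b) Q = -2.44 VAR  (c) S = 56.08 VA  (d) PF = 0.9991 (leading)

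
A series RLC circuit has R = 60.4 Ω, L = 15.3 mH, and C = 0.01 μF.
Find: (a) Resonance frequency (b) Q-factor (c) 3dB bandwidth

Step 1 — Resonance: ω₀ = 1/√(LC) = 1/√(0.0153·1e-08) = 8.085e+04 rad/s.
Step 2 — f₀ = ω₀/(2π) = 1.287e+04 Hz.
Step 3 — Series Q: Q = ω₀L/R = 8.085e+04·0.0153/60.4 = 20.48.
Step 4 — Bandwidth: Δω = ω₀/Q = 3948 rad/s; BW = Δω/(2π) = 628.3 Hz.

(a) f₀ = 1.287e+04 Hz  (b) Q = 20.48  (c) BW = 628.3 Hz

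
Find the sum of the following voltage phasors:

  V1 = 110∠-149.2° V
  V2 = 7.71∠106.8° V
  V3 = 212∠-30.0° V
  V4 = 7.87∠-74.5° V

Step 1 — Convert each phasor to rectangular form:
  V1 = 110·(cos(-149.2°) + j·sin(-149.2°)) = -94.49 - j56.32 V
  V2 = 7.71·(cos(106.8°) + j·sin(106.8°)) = -2.228 + j7.381 V
  V3 = 212·(cos(-30.0°) + j·sin(-30.0°)) = 183.6 - j106 V
  V4 = 7.87·(cos(-74.5°) + j·sin(-74.5°)) = 2.103 - j7.584 V
Step 2 — Sum components: V_total = 88.99 - j162.5 V.
Step 3 — Convert to polar: |V_total| = 185.3 V, ∠V_total = -61.3°.

V_total = 185.3∠-61.3° V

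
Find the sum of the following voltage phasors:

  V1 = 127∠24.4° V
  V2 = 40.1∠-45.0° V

Step 1 — Convert each phasor to rectangular form:
  V1 = 127·(cos(24.4°) + j·sin(24.4°)) = 115.7 + j52.46 V
  V2 = 40.1·(cos(-45.0°) + j·sin(-45.0°)) = 28.35 - j28.35 V
Step 2 — Sum components: V_total = 144 + j24.11 V.
Step 3 — Convert to polar: |V_total| = 146 V, ∠V_total = 9.5°.

V_total = 146∠9.5° V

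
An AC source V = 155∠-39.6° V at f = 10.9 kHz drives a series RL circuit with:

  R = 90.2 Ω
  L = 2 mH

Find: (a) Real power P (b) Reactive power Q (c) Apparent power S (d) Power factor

Step 1 — Angular frequency: ω = 2π·f = 2π·1.09e+04 = 6.849e+04 rad/s.
Step 2 — Component impedances:
  R: Z = R = 90.2 Ω
  L: Z = jωL = j·6.849e+04·0.002 = 0 + j137 Ω
Step 3 — Series combination: Z_total = R + L = 90.2 + j137 Ω = 164∠56.6° Ω.
Step 4 — Source phasor: V = 155∠-39.6° V = 119.4 - j98.8 V.
Step 5 — Current: I = V / Z = -0.1026 - j0.9395 A = 0.9451∠-96.2° A.
Step 6 — Complex power: S = V·I* = 80.57 + j122.3 VA.
Step 7 — Real power: P = Re(S) = 80.57 W.
Step 8 — Reactive power: Q = Im(S) = 122.3 VAR.
Step 9 — Apparent power: |S| = 146.5 VA.
Step 10 — Power factor: PF = P/|S| = 0.55 (lagging).

(a) P = 80.57 W  (b) Q = 122.3 VAR  (c) S = 146.5 VA  (d) PF = 0.55 (lagging)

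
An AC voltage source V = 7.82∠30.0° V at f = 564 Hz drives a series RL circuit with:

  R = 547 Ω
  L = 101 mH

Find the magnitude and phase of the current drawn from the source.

Step 1 — Angular frequency: ω = 2π·f = 2π·564 = 3544 rad/s.
Step 2 — Component impedances:
  R: Z = R = 547 Ω
  L: Z = jωL = j·3544·0.101 = 0 + j357.9 Ω
Step 3 — Series combination: Z_total = R + L = 547 + j357.9 Ω = 653.7∠33.2° Ω.
Step 4 — Source phasor: V = 7.82∠30.0° V = 6.772 + j3.91 V.
Step 5 — Ohm's law: I = V / Z_total = (6.772 + j3.91) / (547 + j357.9) = 0.01194 - j0.0006673 A.
Step 6 — Convert to polar: |I| = 0.01196 A, ∠I = -3.2°.

I = 0.01196∠-3.2° A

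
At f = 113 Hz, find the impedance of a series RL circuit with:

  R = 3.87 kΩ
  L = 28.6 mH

Step 1 — Angular frequency: ω = 2π·f = 2π·113 = 710 rad/s.
Step 2 — Component impedances:
  R: Z = R = 3870 Ω
  L: Z = jωL = j·710·0.0286 = 0 + j20.31 Ω
Step 3 — Series combination: Z_total = R + L = 3870 + j20.31 Ω = 3870∠0.3° Ω.

Z = 3870 + j20.31 Ω = 3870∠0.3° Ω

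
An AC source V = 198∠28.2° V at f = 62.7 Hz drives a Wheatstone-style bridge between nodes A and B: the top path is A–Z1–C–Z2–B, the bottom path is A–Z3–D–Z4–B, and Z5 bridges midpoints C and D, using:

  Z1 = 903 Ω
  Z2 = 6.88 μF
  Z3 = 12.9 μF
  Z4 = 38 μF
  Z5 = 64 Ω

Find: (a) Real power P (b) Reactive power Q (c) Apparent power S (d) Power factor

Step 1 — Angular frequency: ω = 2π·f = 2π·62.7 = 394 rad/s.
Step 2 — Component impedances:
  Z1: Z = R = 903 Ω
  Z2: Z = 1/(jωC) = -j/(ω·C) = 0 - j368.9 Ω
  Z3: Z = 1/(jωC) = -j/(ω·C) = 0 - j196.8 Ω
  Z4: Z = 1/(jωC) = -j/(ω·C) = 0 - j66.8 Ω
  Z5: Z = R = 64 Ω
Step 3 — Bridge requires nodal analysis (the Z5 bridge couples midpoints C and D, so the two paths cannot be reduced to a simple series/parallel combination). Setting node B to ground and injecting 1 A at node A, the 3-node admittance system at A, C, D solves to V_A = Z_AB = 39.48 - j241.5 Ω = 244.7∠-80.7° Ω.
Step 4 — Source phasor: V = 198∠28.2° V = 174.5 + j93.57 V.
Step 5 — Current: I = V / Z = -0.2623 + j0.7654 A = 0.8091∠108.9° A.
Step 6 — Complex power: S = V·I* = 25.85 - j158.1 VA.
Step 7 — Real power: P = Re(S) = 25.85 W.
Step 8 — Reactive power: Q = Im(S) = -158.1 VAR.
Step 9 — Apparent power: |S| = 160.2 VA.
Step 10 — Power factor: PF = P/|S| = 0.1613 (leading).

(a) P = 25.85 W  (b) Q = -158.1 VAR  (c) S = 160.2 VA  (d) PF = 0.1613 (leading)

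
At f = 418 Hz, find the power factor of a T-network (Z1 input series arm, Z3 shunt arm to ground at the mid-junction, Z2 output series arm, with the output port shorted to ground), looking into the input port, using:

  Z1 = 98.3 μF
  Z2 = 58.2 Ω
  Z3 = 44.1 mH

Step 1 — Angular frequency: ω = 2π·f = 2π·418 = 2626 rad/s.
Step 2 — Component impedances:
  Z1: Z = 1/(jωC) = -j/(ω·C) = 0 - j3.873 Ω
  Z2: Z = R = 58.2 Ω
  Z3: Z = jωL = j·2626·0.0441 = 0 + j115.8 Ω
Step 3 — With the output port shorted to ground, the output series arm Z2 runs from the junction to ground; the shunt arm Z3 also runs from the junction to ground. They appear in parallel: Z3 || Z2 = 46.47 + j23.35 Ω.
Step 4 — Series with input arm Z1: Z_in = Z1 + (Z3 || Z2) = 46.47 + j19.48 Ω = 50.38∠22.7° Ω.
Step 5 — Power factor: PF = cos(φ) = Re(Z)/|Z| = 46.467/50.384 = 0.9223.
Step 6 — Type: Im(Z) = 19.48 ⇒ lagging (phase φ = 22.7°).

PF = 0.9223 (lagging, φ = 22.7°)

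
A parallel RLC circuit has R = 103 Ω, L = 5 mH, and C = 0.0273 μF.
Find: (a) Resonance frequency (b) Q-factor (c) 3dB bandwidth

Step 1 — Resonance: ω₀ = 1/√(LC) = 1/√(0.005·2.73e-08) = 8.559e+04 rad/s.
Step 2 — f₀ = ω₀/(2π) = 1.362e+04 Hz.
Step 3 — Parallel Q: Q = R/(ω₀L) = 103/(8.559e+04·0.005) = 0.2407.
Step 4 — Bandwidth: Δω = ω₀/Q = 3.556e+05 rad/s; BW = Δω/(2π) = 5.66e+04 Hz.

(a) f₀ = 1.362e+04 Hz  (b) Q = 0.2407  (c) BW = 5.66e+04 Hz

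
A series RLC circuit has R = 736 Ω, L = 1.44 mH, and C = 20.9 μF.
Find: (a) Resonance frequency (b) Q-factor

Step 1 — Resonance condition Im(Z)=0 gives ω₀ = 1/√(LC).
Step 2 — ω₀ = 1/√(0.00144·2.09e-05) = 5764 rad/s.
Step 3 — f₀ = ω₀/(2π) = 917.4 Hz.
Step 4 — Series Q: Q = ω₀L/R = 5764·0.00144/736 = 0.01128.

(a) f₀ = 917.4 Hz  (b) Q = 0.01128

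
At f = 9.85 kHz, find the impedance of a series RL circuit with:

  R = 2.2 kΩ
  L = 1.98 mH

Step 1 — Angular frequency: ω = 2π·f = 2π·9850 = 6.189e+04 rad/s.
Step 2 — Component impedances:
  R: Z = R = 2200 Ω
  L: Z = jωL = j·6.189e+04·0.00198 = 0 + j122.5 Ω
Step 3 — Series combination: Z_total = R + L = 2200 + j122.5 Ω = 2203∠3.2° Ω.

Z = 2200 + j122.5 Ω = 2203∠3.2° Ω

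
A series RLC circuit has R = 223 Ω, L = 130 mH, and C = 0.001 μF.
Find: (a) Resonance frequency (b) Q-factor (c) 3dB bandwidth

Step 1 — Resonance: ω₀ = 1/√(LC) = 1/√(0.13·1e-09) = 8.771e+04 rad/s.
Step 2 — f₀ = ω₀/(2π) = 1.396e+04 Hz.
Step 3 — Series Q: Q = ω₀L/R = 8.771e+04·0.13/223 = 51.13.
Step 4 — Bandwidth: Δω = ω₀/Q = 1715 rad/s; BW = Δω/(2π) = 273 Hz.

(a) f₀ = 1.396e+04 Hz  (b) Q = 51.13  (c) BW = 273 Hz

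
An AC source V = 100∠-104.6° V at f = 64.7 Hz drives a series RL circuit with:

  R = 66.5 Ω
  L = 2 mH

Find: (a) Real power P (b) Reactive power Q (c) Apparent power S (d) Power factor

Step 1 — Angular frequency: ω = 2π·f = 2π·64.7 = 406.5 rad/s.
Step 2 — Component impedances:
  R: Z = R = 66.5 Ω
  L: Z = jωL = j·406.5·0.002 = 0 + j0.813 Ω
Step 3 — Series combination: Z_total = R + L = 66.5 + j0.813 Ω = 66.5∠0.7° Ω.
Step 4 — Source phasor: V = 100∠-104.6° V = -25.21 - j96.77 V.
Step 5 — Current: I = V / Z = -0.3968 - j1.45 A = 1.504∠-105.3° A.
Step 6 — Complex power: S = V·I* = 150.4 + j1.838 VA.
Step 7 — Real power: P = Re(S) = 150.4 W.
Step 8 — Reactive power: Q = Im(S) = 1.838 VAR.
Step 9 — Apparent power: |S| = 150.4 VA.
Step 10 — Power factor: PF = P/|S| = 0.9999 (lagging).

(a) P = 150.4 W  (b) Q = 1.838 VAR  (c) S = 150.4 VA  (d) PF = 0.9999 (lagging)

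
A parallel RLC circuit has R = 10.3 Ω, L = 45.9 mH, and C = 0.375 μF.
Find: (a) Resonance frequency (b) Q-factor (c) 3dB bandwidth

Step 1 — Resonance: ω₀ = 1/√(LC) = 1/√(0.0459·3.75e-07) = 7622 rad/s.
Step 2 — f₀ = ω₀/(2π) = 1213 Hz.
Step 3 — Parallel Q: Q = R/(ω₀L) = 10.3/(7622·0.0459) = 0.02944.
Step 4 — Bandwidth: Δω = ω₀/Q = 2.589e+05 rad/s; BW = Δω/(2π) = 4.121e+04 Hz.

(a) f₀ = 1213 Hz  (b) Q = 0.02944  (c) BW = 4.121e+04 Hz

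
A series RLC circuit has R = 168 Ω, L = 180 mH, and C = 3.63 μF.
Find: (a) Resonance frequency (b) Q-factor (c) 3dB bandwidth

Step 1 — Resonance condition Im(Z)=0 gives ω₀ = 1/√(LC).
Step 2 — ω₀ = 1/√(0.18·3.63e-06) = 1237 rad/s.
Step 3 — f₀ = ω₀/(2π) = 196.9 Hz.
Step 4 — Series Q: Q = ω₀L/R = 1237·0.18/168 = 1.325.
Step 5 — 3dB bandwidth: Δω = ω₀/Q = 933.3 rad/s; BW = Δω/(2π) = 148.5 Hz.

(a) f₀ = 196.9 Hz  (b) Q = 1.325  (c) BW = 148.5 Hz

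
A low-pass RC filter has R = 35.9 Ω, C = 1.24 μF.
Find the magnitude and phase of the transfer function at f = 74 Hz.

Step 1 — Angular frequency: ω = 2π·74 = 465 rad/s.
Step 2 — Transfer function: H(jω) = 1/(1 + jωRC).
Step 3 — Denominator: 1 + jωRC = 1 + j·465·35.9·1.24e-06 = 1 + j0.0207.
Step 4 — H = 0.9996 - j0.02069.
Step 5 — Magnitude: |H| = 0.9998 (-0.0 dB); phase: φ = -1.2°.

|H| = 0.9998 (-0.0 dB), φ = -1.2°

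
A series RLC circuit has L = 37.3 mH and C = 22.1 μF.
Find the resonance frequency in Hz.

Step 1 — Resonance condition Im(Z)=0 gives ω₀ = 1/√(LC).
Step 2 — ω₀ = 1/√(0.0373·2.21e-05) = 1101 rad/s.
Step 3 — f₀ = ω₀/(2π) = 175.3 Hz.

f₀ = 175.3 Hz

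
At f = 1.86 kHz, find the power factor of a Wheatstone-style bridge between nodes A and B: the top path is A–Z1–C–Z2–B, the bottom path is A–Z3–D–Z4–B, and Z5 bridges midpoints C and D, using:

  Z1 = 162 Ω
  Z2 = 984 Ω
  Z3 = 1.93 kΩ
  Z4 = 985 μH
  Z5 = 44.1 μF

Step 1 — Angular frequency: ω = 2π·f = 2π·1860 = 1.169e+04 rad/s.
Step 2 — Component impedances:
  Z1: Z = R = 162 Ω
  Z2: Z = R = 984 Ω
  Z3: Z = R = 1930 Ω
  Z4: Z = jωL = j·1.169e+04·0.000985 = 0 + j11.51 Ω
  Z5: Z = 1/(jωC) = -j/(ω·C) = 0 - j1.94 Ω
Step 3 — Bridge requires nodal analysis (the Z5 bridge couples midpoints C and D, so the two paths cannot be reduced to a simple series/parallel combination). Setting node B to ground and injecting 1 A at node A, the 3-node admittance system at A, C, D solves to V_A = Z_AB = 149.6 + j9.859 Ω = 149.9∠3.8° Ω.
Step 4 — Power factor: PF = cos(φ) = Re(Z)/|Z| = 149.55/149.88 = 0.9978.
Step 5 — Type: Im(Z) = 9.859 ⇒ lagging (phase φ = 3.8°).

PF = 0.9978 (lagging, φ = 3.8°)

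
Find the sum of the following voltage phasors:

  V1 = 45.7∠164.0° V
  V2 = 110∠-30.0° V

Step 1 — Convert each phasor to rectangular form:
  V1 = 45.7·(cos(164.0°) + j·sin(164.0°)) = -43.93 + j12.6 V
  V2 = 110·(cos(-30.0°) + j·sin(-30.0°)) = 95.26 - j55 V
Step 2 — Sum components: V_total = 51.33 - j42.4 V.
Step 3 — Convert to polar: |V_total| = 66.58 V, ∠V_total = -39.6°.

V_total = 66.58∠-39.6° V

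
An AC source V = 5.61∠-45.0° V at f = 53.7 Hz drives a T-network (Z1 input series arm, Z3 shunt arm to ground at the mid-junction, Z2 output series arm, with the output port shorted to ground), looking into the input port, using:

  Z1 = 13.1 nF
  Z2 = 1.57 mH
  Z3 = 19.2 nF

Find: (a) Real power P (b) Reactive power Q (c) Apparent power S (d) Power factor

Step 1 — Angular frequency: ω = 2π·f = 2π·53.7 = 337.4 rad/s.
Step 2 — Component impedances:
  Z1: Z = 1/(jωC) = -j/(ω·C) = 0 - j2.262e+05 Ω
  Z2: Z = jωL = j·337.4·0.00157 = 0 + j0.5297 Ω
  Z3: Z = 1/(jωC) = -j/(ω·C) = 0 - j1.544e+05 Ω
Step 3 — With the output port shorted to ground, the output series arm Z2 runs from the junction to ground; the shunt arm Z3 also runs from the junction to ground. They appear in parallel: Z3 || Z2 = 0 + j0.5297 Ω.
Step 4 — Series with input arm Z1: Z_in = Z1 + (Z3 || Z2) = 0 - j2.262e+05 Ω = 2.262e+05∠-90.0° Ω.
Step 5 — Source phasor: V = 5.61∠-45.0° V = 3.967 - j3.967 V.
Step 6 — Current: I = V / Z = 1.753e-05 + j1.753e-05 A = 2.48e-05∠45.0° A.
Step 7 — Complex power: S = V·I* = 0 - j0.0001391 VA.
Step 8 — Real power: P = Re(S) = 0 W.
Step 9 — Reactive power: Q = Im(S) = -0.0001391 VAR.
Step 10 — Apparent power: |S| = 0.0001391 VA.
Step 11 — Power factor: PF = P/|S| = 0 (leading).

(a) P = 0 W  (b) Q = -0.0001391 VAR  (c) S = 0.0001391 VA  (d) PF = 0 (leading)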